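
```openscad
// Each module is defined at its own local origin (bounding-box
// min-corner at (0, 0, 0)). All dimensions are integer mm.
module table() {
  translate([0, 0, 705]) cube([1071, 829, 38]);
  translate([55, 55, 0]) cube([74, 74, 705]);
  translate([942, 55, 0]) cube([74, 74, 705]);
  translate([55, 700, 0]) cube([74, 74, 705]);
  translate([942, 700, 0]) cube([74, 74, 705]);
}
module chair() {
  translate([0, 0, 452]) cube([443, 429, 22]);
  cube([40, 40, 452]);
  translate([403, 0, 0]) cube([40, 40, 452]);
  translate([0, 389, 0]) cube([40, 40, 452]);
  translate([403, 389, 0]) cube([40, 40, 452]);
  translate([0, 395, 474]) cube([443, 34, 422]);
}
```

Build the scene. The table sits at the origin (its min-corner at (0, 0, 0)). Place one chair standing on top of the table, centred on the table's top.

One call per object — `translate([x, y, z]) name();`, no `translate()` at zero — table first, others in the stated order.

table();
translate([314, 200, 743]) chair();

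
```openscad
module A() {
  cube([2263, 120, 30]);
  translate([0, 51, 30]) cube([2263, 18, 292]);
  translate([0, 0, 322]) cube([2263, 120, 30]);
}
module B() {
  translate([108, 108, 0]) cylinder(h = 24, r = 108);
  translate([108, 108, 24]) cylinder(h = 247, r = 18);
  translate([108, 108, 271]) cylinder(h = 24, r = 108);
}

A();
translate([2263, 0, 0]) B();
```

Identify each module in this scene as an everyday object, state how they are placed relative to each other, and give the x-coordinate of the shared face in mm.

The I-beam's +x face and the spool's −x face are both at x = 2263 mm.

A is an I-beam. B is a spool. The spool is against the I-beam's +x side, with their −y faces flush. The x-coordinate of the shared face is 2263 mm.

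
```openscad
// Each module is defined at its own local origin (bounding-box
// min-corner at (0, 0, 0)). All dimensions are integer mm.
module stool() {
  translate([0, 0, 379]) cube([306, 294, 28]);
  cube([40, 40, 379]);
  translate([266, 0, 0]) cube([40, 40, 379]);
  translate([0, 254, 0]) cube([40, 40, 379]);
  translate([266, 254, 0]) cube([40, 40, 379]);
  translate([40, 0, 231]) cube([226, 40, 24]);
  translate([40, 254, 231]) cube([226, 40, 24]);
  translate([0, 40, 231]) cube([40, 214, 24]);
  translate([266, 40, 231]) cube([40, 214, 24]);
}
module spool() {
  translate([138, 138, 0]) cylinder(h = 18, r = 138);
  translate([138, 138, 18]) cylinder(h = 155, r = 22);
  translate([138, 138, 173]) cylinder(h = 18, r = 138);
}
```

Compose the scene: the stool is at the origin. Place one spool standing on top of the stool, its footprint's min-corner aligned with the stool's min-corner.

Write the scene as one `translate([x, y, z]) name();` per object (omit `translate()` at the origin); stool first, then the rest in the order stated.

stool();
translate([0, 0, 407]) spool();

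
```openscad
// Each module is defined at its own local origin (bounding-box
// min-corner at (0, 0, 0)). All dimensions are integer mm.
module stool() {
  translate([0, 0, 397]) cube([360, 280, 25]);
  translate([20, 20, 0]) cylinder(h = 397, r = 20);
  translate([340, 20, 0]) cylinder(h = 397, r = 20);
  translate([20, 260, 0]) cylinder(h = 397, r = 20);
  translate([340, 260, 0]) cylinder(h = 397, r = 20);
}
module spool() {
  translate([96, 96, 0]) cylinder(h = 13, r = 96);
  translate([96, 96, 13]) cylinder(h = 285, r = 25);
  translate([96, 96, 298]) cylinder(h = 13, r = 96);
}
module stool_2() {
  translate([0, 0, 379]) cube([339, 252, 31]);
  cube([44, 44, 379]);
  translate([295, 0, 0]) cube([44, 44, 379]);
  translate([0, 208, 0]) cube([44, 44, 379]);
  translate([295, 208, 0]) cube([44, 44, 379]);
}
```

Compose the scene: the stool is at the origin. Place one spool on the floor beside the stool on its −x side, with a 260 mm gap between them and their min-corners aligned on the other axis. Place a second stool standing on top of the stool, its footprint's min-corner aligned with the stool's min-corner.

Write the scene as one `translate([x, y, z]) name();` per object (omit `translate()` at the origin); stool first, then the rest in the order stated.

stool();
translate([-452, 0, 0]) spool();
translate([0, 0, 422]) stool_2();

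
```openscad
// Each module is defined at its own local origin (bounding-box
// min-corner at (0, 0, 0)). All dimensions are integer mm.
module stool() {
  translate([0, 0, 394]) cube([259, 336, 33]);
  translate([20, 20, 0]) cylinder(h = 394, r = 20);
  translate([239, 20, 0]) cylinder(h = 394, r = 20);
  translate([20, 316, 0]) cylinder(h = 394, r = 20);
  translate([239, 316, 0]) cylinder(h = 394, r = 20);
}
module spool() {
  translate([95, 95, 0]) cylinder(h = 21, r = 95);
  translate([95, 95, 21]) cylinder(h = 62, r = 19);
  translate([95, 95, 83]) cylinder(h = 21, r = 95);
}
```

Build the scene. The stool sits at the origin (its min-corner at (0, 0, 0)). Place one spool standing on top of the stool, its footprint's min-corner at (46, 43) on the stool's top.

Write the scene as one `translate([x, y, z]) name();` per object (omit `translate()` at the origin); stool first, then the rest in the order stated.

stool();
translate([46, 43, 427]) spool();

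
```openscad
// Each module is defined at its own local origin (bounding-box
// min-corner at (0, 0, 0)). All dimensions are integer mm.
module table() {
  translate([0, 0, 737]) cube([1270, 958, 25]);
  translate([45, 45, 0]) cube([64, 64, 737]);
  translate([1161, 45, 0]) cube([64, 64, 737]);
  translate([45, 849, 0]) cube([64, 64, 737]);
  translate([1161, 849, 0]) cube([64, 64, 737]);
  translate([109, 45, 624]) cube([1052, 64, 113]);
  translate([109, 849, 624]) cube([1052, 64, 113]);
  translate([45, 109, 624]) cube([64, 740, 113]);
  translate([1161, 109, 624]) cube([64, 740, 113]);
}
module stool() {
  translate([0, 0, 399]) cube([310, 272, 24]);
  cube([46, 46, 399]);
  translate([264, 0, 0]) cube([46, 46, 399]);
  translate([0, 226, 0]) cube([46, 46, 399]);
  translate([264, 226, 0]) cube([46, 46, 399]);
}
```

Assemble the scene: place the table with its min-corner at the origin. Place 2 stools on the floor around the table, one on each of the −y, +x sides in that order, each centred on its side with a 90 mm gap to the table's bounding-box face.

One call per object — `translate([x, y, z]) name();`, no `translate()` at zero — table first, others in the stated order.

table();
translate([480, -362, 0]) stool();
translate([1360, 343, 0]) stool();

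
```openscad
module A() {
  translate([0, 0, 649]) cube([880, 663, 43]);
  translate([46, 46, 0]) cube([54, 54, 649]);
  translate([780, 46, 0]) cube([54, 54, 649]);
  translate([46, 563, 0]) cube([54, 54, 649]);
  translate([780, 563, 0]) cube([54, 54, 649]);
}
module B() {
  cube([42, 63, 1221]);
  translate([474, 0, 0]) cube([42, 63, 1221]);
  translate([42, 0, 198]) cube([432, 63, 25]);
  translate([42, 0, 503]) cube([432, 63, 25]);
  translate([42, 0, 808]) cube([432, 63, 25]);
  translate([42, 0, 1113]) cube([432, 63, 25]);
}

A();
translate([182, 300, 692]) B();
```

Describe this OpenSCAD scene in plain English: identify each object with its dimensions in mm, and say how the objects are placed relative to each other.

A is a table with a 880×663 mm rectangular top, 43 mm thick, top surface at z = 692 mm, supported by four 54×54 mm square legs, each inset 46 mm from the nearest pair of top edges, running from the floor.

B is a straight ladder. Two 42×63 mm vertical rails, 1221 mm tall, stand 516 mm apart (outside-to-outside) with their front faces coplanar on the −y side. 4 rungs, each 63 mm deep and 25 mm tall, span between the inner faces of the rails, front faces flush with the rails. The lowest rung's underside is at z = 198 mm and rungs are spaced 305 mm apart (underside to underside).

The ladder is on top of the table, centred.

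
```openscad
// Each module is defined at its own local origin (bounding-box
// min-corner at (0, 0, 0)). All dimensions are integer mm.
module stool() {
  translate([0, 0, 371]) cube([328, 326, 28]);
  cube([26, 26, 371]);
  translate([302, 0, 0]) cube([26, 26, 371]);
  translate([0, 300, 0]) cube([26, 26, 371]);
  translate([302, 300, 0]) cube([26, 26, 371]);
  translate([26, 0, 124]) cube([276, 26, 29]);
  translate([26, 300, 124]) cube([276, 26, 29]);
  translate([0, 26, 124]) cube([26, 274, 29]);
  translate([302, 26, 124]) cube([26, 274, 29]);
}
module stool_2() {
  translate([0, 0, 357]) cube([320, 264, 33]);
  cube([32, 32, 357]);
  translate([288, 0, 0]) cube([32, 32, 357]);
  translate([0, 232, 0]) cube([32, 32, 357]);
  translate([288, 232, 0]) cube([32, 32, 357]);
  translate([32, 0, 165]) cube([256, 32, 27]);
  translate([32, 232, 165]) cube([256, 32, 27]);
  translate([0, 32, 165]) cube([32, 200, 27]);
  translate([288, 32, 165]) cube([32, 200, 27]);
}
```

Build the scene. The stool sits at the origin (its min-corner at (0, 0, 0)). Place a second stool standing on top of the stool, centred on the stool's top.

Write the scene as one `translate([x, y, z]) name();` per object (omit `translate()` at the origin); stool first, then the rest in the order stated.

stool();
translate([4, 31, 399]) stool_2();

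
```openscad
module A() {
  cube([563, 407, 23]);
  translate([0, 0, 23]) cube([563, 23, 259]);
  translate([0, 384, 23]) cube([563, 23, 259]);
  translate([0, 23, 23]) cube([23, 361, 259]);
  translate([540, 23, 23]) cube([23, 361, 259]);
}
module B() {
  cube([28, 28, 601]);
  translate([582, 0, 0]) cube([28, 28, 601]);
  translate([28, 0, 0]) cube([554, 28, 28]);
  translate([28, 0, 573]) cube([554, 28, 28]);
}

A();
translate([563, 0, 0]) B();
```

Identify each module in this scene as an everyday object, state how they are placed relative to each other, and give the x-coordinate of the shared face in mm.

A is an open box. B is a picture frame. The picture frame is against the open box's +x side, with their −y faces flush. The x-coordinate of the shared face is 563 mm.

The open box's +x face and the picture frame's −x face are both at x = 563 mm.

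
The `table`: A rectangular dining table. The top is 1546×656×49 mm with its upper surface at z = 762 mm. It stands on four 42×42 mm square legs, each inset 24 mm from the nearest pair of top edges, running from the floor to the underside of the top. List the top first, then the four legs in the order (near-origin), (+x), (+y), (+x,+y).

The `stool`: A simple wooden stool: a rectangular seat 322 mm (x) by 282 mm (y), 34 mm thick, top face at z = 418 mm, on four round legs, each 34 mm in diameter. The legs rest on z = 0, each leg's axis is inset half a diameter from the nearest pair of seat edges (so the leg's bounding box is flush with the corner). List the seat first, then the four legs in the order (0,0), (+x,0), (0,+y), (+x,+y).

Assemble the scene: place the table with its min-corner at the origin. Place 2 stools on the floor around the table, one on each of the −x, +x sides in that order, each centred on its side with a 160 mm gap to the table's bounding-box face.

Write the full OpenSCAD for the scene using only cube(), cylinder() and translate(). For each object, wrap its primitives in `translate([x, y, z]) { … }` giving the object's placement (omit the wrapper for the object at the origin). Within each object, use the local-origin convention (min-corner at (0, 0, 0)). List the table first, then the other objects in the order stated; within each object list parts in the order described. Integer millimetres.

translate([0, 0, 713]) cube([1546, 656, 49]);
translate([24, 24, 0]) cube([42, 42, 713]);
translate([1480, 24, 0]) cube([42, 42, 713]);
translate([24, 590, 0]) cube([42, 42, 713]);
translate([1480, 590, 0]) cube([42, 42, 713]);
translate([-482, 187, 0]) {
  translate([0, 0, 384]) cube([322, 282, 34]);
  translate([17, 17, 0]) cylinder(h = 384, r = 17);
  translate([305, 17, 0]) cylinder(h = 384, r = 17);
  translate([17, 265, 0]) cylinder(h = 384, r = 17);
  translate([305, 265, 0]) cylinder(h = 384, r = 17);
}
translate([1706, 187, 0]) {
  translate([0, 0, 384]) cube([322, 282, 34]);
  translate([17, 17, 0]) cylinder(h = 384, r = 17);
  translate([305, 17, 0]) cylinder(h = 384, r = 17);
  translate([17, 265, 0]) cylinder(h = 384, r = 17);
  translate([305, 265, 0]) cylinder(h = 384, r = 17);
}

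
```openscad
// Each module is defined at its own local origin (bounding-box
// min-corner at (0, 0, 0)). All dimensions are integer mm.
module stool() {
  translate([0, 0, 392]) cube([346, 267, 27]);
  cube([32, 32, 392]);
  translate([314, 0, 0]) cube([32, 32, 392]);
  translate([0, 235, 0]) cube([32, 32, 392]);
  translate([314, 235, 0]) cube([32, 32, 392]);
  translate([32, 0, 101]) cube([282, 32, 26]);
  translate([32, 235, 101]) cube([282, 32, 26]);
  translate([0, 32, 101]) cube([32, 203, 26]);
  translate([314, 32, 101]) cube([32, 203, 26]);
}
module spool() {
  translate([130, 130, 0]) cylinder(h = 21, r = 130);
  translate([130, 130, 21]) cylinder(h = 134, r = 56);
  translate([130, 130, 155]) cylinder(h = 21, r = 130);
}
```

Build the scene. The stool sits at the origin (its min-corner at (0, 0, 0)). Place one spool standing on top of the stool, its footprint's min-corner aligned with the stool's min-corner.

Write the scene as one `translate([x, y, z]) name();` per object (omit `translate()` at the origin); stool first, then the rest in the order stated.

stool();
translate([0, 0, 419]) spool();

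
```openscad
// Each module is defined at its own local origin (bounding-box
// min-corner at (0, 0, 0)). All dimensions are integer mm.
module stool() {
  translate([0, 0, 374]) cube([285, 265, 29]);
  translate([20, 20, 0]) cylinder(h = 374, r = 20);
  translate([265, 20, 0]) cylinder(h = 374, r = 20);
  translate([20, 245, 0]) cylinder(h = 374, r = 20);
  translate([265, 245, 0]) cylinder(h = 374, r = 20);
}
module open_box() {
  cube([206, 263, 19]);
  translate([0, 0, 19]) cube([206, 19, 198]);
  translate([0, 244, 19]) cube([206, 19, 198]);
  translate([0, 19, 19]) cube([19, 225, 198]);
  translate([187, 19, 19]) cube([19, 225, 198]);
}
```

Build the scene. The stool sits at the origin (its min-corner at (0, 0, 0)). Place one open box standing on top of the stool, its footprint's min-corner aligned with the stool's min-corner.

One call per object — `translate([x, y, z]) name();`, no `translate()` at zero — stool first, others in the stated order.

stool();
translate([0, 0, 403]) open_box();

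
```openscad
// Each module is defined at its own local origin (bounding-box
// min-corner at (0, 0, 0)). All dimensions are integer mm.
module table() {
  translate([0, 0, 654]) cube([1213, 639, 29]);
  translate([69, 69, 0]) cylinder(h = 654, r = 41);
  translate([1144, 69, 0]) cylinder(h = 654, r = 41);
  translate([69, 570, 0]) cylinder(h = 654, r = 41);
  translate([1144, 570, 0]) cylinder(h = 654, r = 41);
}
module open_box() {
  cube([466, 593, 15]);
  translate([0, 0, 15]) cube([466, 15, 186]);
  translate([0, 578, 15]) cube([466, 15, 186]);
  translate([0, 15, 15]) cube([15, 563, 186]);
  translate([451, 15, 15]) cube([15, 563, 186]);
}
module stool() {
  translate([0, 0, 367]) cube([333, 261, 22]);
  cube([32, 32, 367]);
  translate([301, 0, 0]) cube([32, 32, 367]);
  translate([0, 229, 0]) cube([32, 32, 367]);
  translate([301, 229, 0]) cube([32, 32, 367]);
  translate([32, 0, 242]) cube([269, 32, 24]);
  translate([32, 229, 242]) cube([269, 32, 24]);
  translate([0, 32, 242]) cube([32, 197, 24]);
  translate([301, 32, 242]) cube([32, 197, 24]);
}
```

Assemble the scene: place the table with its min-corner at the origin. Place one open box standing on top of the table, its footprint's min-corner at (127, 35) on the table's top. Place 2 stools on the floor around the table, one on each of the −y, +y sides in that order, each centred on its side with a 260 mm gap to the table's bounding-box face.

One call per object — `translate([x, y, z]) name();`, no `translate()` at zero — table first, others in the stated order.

table();
translate([127, 35, 683]) open_box();
translate([440, -521, 0]) stool();
translate([440, 899, 0]) stool();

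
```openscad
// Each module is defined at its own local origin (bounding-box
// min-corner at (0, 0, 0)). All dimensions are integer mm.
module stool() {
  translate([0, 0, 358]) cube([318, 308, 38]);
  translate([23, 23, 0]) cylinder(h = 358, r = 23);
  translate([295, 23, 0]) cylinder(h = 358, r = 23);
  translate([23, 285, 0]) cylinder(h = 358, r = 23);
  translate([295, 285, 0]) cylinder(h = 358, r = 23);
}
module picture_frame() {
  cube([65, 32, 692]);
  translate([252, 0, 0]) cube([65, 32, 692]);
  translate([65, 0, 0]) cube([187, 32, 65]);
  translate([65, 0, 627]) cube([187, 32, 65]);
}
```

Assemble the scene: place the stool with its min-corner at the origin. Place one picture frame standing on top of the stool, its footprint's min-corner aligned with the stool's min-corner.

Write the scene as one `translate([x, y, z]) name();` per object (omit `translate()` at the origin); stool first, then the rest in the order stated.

stool();
translate([0, 0, 396]) picture_frame();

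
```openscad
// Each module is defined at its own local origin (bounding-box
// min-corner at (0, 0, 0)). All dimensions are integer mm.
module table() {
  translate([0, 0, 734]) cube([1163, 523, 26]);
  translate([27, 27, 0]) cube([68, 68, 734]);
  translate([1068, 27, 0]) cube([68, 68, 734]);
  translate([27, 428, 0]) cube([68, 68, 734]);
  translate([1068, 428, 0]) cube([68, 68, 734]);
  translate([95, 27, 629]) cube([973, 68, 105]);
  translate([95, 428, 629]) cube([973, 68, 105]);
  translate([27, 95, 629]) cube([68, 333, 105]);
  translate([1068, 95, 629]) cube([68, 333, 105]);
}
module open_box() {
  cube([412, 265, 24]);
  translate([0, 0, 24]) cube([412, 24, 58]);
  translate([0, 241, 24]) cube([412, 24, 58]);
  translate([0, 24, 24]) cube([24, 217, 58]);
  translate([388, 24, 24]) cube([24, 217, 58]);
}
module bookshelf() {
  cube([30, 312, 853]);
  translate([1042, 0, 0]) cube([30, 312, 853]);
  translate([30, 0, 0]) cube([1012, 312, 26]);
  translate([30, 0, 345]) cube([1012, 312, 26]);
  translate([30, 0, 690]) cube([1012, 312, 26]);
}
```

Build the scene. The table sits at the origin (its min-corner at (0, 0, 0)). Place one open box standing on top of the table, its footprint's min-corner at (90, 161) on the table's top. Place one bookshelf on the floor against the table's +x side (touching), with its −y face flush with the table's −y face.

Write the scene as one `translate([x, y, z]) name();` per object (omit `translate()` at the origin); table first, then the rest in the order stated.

table();
translate([90, 161, 760]) open_box();
translate([1163, 0, 0]) bookshelf();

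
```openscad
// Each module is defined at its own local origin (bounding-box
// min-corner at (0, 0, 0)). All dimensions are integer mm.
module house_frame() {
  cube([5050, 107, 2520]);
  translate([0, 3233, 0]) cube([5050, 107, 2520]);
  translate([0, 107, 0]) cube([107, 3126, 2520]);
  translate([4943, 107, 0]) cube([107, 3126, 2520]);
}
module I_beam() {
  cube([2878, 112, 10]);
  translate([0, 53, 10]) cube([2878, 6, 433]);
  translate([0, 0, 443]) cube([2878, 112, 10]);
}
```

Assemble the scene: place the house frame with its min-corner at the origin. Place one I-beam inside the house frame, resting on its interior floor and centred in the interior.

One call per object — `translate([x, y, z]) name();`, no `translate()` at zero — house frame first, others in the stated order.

house_frame();
translate([1086, 1614, 0]) I_beam();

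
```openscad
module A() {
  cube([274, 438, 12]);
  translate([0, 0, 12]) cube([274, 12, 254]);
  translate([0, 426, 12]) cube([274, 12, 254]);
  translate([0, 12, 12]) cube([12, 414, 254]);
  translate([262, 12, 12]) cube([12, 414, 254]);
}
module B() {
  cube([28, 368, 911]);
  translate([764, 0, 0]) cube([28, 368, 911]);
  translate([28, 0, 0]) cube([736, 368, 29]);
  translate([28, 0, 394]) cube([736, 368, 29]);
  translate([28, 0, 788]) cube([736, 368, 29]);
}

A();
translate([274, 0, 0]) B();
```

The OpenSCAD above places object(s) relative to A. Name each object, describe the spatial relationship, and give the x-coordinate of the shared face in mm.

A is an open box. B is a bookshelf. The bookshelf is against the open box's +x side, with their −y faces flush. The x-coordinate of the shared face is 274 mm.

The open box's +x face and the bookshelf's −x face are both at x = 274 mm.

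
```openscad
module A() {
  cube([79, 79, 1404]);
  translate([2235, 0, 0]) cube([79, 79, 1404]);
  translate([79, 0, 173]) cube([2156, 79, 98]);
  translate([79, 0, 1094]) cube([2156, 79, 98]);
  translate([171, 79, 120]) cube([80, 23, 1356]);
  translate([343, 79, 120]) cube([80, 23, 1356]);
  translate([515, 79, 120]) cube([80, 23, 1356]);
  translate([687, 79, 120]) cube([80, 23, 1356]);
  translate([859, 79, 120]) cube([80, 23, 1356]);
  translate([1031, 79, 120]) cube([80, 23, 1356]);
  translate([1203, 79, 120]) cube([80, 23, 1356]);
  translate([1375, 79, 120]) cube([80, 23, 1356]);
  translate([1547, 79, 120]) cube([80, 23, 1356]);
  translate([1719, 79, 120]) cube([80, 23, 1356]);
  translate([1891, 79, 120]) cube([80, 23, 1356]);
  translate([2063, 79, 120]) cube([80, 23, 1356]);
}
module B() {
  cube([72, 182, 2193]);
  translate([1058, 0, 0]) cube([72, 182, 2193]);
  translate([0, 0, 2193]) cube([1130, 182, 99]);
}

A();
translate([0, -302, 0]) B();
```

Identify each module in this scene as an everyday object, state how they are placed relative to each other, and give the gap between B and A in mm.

A is a fence section. B is a door frame. The door frame is on the floor beside the fence section on its −y side. The gap between the door frame and the fence section is 120 mm.

The door frame's nearest face is 120 mm from the fence section's −y face.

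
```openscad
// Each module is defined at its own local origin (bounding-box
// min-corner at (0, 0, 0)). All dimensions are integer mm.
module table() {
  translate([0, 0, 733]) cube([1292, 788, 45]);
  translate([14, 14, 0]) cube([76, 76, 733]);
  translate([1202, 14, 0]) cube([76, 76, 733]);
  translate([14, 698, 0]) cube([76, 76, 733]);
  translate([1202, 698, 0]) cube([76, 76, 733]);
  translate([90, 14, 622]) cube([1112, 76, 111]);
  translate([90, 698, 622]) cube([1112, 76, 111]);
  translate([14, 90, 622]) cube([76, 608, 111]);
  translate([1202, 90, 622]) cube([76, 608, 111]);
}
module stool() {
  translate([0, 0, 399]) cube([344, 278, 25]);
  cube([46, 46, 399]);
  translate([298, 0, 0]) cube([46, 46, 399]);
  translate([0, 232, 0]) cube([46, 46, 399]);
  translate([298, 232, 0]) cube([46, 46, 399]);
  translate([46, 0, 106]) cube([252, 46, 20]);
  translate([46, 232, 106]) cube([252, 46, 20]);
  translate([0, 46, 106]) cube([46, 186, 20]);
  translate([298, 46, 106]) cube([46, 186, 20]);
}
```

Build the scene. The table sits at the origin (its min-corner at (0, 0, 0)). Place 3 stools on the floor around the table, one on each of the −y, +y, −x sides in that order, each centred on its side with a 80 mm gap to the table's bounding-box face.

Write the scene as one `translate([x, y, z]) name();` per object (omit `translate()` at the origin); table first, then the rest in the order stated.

table();
translate([474, -358, 0]) stool();
translate([474, 868, 0]) stool();
translate([-424, 255, 0]) stool();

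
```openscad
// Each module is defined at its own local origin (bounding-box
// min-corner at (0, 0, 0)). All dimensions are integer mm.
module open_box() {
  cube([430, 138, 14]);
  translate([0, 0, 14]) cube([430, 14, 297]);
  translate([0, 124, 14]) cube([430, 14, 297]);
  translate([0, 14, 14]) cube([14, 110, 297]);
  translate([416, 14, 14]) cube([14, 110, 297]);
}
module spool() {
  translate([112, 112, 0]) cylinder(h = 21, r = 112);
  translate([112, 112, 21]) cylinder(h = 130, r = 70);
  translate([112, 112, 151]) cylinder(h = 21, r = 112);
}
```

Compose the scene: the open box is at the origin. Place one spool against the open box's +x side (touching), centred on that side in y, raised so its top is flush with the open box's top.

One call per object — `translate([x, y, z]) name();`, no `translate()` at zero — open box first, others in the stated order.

open_box();
translate([430, -43, 139]) spool();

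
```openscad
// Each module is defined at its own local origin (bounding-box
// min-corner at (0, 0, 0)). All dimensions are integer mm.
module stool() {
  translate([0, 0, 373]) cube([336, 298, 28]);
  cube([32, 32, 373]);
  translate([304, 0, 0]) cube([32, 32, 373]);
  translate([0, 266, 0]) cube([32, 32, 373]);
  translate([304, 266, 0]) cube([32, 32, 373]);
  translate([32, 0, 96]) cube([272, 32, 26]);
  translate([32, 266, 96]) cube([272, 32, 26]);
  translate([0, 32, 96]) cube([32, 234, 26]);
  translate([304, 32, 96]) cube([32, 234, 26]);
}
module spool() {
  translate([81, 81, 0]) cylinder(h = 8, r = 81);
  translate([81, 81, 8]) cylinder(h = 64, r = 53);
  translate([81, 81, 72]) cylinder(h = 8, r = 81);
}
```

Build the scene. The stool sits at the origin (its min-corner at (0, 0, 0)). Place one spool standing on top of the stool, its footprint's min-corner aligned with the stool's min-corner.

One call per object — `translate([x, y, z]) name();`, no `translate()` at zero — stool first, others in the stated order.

stool();
translate([0, 0, 401]) spool();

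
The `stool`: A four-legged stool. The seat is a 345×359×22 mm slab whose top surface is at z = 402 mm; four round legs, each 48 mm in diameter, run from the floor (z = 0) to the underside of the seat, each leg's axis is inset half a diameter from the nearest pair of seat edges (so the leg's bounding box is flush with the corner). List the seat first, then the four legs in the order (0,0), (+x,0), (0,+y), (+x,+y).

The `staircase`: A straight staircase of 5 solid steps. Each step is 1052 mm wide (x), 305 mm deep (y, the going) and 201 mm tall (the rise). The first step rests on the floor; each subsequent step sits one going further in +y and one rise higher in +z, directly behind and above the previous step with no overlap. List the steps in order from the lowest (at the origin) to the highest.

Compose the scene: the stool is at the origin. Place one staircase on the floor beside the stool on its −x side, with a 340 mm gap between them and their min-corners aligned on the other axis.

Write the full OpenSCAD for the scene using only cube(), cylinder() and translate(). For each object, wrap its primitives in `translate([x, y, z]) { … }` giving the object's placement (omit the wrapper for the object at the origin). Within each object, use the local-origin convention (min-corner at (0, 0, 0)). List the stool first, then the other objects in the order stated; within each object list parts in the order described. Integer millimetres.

translate([0, 0, 380]) cube([345, 359, 22]);
translate([24, 24, 0]) cylinder(h = 380, r = 24);
translate([321, 24, 0]) cylinder(h = 380, r = 24);
translate([24, 335, 0]) cylinder(h = 380, r = 24);
translate([321, 335, 0]) cylinder(h = 380, r = 24);
translate([-1392, 0, 0]) {
  cube([1052, 305, 201]);
  translate([0, 305, 201]) cube([1052, 305, 201]);
  translate([0, 610, 402]) cube([1052, 305, 201]);
  translate([0, 915, 603]) cube([1052, 305, 201]);
  translate([0, 1220, 804]) cube([1052, 305, 201]);
}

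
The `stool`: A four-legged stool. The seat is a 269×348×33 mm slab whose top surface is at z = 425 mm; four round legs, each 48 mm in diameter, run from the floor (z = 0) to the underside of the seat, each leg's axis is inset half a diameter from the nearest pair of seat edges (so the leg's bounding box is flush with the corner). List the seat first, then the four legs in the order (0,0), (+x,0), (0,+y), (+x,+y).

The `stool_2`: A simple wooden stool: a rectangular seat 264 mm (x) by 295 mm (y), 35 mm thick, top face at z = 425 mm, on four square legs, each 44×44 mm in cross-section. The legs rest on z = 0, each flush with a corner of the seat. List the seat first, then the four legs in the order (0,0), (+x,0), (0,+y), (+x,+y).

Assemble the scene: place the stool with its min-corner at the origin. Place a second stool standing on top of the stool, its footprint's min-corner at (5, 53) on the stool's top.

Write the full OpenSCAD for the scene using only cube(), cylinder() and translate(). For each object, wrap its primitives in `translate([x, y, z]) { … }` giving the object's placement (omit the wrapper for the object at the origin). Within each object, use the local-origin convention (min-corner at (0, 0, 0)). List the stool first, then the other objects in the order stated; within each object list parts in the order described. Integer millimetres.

translate([0, 0, 392]) cube([269, 348, 33]);
translate([24, 24, 0]) cylinder(h = 392, r = 24);
translate([245, 24, 0]) cylinder(h = 392, r = 24);
translate([24, 324, 0]) cylinder(h = 392, r = 24);
translate([245, 324, 0]) cylinder(h = 392, r = 24);
translate([5, 53, 425]) {
  translate([0, 0, 390]) cube([264, 295, 35]);
  cube([44, 44, 390]);
  translate([220, 0, 0]) cube([44, 44, 390]);
  translate([0, 251, 0]) cube([44, 44, 390]);
  translate([220, 251, 0]) cube([44, 44, 390]);
}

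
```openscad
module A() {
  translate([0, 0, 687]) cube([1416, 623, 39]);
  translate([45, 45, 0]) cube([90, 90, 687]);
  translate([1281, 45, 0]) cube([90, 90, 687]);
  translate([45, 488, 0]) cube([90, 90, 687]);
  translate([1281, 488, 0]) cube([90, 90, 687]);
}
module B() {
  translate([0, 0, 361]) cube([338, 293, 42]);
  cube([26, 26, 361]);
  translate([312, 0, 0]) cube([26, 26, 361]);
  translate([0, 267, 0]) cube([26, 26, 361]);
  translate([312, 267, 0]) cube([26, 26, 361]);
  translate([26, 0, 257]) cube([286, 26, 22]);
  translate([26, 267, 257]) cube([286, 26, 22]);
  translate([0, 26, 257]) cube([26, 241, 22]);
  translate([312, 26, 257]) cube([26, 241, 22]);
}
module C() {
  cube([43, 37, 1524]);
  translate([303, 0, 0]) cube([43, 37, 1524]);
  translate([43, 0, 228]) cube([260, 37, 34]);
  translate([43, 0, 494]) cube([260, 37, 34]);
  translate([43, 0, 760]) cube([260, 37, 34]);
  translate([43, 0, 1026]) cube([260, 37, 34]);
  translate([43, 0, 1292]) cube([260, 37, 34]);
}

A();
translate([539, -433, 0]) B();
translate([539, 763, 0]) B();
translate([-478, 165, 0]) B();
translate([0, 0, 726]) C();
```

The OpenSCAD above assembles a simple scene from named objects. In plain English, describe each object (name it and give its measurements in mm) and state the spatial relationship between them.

A is a table: top 1416 mm (x) × 623 mm (y), 39 mm thick, upper face at z = 726 mm, on four 90×90 mm square legs, each inset 45 mm from the nearest pair of top edges, running from z = 0 to the bottom of the top.

B is a four-legged stool. The seat is a 338×293×42 mm slab whose top surface is at z = 403 mm; four square legs, each 26×26 mm in cross-section, run from the floor (z = 0) to the underside of the seat, each flush with a corner of the seat. Four stretchers, 26 mm wide and 22 mm tall, connect adjacent legs with their undersides at z = 257 mm, each running between the inner faces of the legs it joins and aligned with the legs' outer faces on the other axis.

C is a straight ladder. Two 43×37 mm vertical rails, 1524 mm tall, stand 346 mm apart (outside-to-outside) with their front faces coplanar on the −y side. 5 rungs, each 37 mm deep and 34 mm tall, span between the inner faces of the rails, front faces flush with the rails. The lowest rung's underside is at z = 228 mm and rungs are spaced 266 mm apart (underside to underside).

Three stools sit around the table at the −y, +y, −x sides. The ladder is on top of the table.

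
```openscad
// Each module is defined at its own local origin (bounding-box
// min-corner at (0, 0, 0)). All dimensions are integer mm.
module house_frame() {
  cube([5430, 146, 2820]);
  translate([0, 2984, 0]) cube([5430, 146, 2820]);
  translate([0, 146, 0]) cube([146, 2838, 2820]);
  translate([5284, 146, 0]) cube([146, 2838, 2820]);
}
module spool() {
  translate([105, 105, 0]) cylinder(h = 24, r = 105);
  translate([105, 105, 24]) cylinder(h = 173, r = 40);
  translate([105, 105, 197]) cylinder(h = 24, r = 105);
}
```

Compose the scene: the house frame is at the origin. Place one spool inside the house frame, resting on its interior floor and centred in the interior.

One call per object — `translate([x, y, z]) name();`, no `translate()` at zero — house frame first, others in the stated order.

house_frame();
translate([2610, 1460, 0]) spool();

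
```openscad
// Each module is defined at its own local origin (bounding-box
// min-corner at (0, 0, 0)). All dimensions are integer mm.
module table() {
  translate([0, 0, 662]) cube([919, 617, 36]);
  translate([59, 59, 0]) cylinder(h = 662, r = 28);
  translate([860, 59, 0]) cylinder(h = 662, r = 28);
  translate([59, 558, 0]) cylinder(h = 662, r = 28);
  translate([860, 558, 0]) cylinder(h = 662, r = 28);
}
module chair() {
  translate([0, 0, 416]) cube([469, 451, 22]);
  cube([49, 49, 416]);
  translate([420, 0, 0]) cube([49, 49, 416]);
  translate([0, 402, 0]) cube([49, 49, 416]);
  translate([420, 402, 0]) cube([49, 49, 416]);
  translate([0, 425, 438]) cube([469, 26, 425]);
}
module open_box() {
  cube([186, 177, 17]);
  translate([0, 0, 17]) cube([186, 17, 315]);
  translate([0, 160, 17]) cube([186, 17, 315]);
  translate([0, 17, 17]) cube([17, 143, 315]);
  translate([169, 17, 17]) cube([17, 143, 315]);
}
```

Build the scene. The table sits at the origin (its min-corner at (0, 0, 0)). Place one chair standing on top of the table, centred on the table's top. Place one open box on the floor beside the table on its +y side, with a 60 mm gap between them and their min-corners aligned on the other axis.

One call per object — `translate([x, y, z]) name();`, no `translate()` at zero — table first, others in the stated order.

table();
translate([225, 83, 698]) chair();
translate([0, 677, 0]) open_box();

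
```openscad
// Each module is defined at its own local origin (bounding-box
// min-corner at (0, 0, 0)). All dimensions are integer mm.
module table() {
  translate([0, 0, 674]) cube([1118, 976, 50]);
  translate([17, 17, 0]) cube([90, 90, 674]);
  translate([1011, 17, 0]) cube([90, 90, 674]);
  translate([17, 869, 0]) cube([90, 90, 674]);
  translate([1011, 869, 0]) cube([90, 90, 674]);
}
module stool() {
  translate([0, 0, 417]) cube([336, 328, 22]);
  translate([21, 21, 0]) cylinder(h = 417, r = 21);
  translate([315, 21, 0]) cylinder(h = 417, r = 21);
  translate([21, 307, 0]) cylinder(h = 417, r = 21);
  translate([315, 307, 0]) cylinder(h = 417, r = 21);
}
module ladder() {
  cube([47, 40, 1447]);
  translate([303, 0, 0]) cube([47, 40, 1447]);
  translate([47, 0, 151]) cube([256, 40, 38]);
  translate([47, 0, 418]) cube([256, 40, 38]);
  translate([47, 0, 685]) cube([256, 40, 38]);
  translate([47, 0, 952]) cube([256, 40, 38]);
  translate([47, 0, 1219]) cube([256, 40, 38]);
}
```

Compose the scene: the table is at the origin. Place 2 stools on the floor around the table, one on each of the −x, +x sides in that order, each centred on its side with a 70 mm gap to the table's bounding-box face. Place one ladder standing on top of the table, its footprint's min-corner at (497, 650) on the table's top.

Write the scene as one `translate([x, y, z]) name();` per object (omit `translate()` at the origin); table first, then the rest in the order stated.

table();
translate([-406, 324, 0]) stool();
translate([1188, 324, 0]) stool();
translate([497, 650, 724]) ladder();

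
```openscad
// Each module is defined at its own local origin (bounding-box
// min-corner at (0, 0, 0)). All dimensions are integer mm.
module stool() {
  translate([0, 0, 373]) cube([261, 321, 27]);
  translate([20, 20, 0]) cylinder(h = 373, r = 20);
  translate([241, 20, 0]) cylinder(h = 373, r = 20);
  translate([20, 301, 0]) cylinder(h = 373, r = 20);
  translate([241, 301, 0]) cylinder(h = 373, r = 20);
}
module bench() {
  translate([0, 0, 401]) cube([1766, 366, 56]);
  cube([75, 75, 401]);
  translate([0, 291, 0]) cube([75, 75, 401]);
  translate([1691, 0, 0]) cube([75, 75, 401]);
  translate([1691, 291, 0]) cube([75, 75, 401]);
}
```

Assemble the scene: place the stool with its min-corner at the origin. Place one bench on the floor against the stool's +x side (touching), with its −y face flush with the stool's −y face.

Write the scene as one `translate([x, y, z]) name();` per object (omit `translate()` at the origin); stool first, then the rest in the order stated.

stool();
translate([261, 0, 0]) bench();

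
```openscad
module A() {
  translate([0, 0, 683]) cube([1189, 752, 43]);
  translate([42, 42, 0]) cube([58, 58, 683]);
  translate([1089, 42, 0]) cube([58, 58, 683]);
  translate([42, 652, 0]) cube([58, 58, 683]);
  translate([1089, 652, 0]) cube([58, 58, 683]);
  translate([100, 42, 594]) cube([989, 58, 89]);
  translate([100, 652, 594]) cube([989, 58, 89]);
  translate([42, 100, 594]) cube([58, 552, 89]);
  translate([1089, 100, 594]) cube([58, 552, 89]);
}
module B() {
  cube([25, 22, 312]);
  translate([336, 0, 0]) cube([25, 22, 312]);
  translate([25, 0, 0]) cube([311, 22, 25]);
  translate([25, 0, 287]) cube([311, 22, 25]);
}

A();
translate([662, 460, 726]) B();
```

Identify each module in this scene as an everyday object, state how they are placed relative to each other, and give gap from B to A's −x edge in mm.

A is a table. B is a picture frame. The picture frame is on top of the table. The gap from the picture frame to the table's −x edge is 662 mm.

The picture frame's min-x is at 662; the table's min-x is 0; gap = 662 mm.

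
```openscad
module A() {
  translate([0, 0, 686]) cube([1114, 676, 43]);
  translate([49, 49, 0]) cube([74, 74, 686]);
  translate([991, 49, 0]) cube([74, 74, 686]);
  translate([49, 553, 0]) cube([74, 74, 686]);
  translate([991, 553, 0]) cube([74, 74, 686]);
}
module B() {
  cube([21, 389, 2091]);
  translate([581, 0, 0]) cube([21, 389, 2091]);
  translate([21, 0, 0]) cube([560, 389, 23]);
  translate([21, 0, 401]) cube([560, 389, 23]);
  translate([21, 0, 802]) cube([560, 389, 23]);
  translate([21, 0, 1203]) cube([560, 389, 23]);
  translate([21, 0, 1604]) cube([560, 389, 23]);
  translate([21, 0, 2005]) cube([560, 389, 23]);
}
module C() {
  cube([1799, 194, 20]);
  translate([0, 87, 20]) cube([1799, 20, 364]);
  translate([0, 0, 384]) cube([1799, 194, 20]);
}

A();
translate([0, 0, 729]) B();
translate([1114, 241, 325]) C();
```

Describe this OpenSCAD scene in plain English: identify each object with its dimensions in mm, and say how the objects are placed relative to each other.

A is a table with a 1114×676 mm rectangular top, 43 mm thick, top surface at z = 729 mm, supported by four 74×74 mm square legs, each inset 49 mm from the nearest pair of top edges, running from the floor.

B is a bookshelf 602 mm wide overall, 389 mm deep and 2091 mm tall. The two sides are 21 mm thick vertical panels. 6 horizontal shelves of 23 mm thickness span between the inner faces of the sides; the lowest shelf sits on the floor and shelves are stacked with a clear vertical gap of 378 mm between each pair.

C is an I-beam lying along x, 1799 mm long. Overall section height 404 mm. Two flanges 194 mm wide (y) and 20 mm thick, one on the floor and one at the top; a web 20 mm thick runs between them, centred on the flange width.

The bookshelf is on top of the table. The I-beam is beside the table with their tops flush at z = 729.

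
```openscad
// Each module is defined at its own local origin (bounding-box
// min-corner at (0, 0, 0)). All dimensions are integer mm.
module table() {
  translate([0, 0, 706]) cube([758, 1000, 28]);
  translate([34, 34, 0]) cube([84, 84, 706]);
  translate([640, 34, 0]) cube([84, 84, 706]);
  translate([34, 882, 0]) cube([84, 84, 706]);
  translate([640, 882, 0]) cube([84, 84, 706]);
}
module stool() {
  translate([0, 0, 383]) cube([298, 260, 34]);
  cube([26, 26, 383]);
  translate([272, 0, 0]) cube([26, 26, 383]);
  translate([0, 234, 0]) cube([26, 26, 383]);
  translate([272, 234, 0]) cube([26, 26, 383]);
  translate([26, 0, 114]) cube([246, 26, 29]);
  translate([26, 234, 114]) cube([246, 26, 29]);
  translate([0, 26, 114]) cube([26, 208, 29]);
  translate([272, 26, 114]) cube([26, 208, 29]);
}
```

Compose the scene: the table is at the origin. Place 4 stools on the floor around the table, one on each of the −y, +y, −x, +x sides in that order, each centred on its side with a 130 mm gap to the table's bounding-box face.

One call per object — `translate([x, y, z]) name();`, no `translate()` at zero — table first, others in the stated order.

table();
translate([230, -390, 0]) stool();
translate([230, 1130, 0]) stool();
translate([-428, 370, 0]) stool();
translate([888, 370, 0]) stool();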